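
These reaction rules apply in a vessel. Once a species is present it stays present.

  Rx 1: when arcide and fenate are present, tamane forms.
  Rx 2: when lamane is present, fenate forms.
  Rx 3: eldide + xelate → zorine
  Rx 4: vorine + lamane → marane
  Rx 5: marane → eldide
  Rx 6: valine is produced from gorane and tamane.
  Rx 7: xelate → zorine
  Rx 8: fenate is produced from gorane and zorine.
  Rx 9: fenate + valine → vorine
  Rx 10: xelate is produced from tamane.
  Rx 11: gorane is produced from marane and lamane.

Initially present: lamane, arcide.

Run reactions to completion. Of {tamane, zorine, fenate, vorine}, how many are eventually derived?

lamane present → fenate forms (Rx 2).
arcide and fenate present → tamane forms (Rx 1).
tamane present → xelate forms (Rx 10).
xelate present → zorine forms (Rx 7).
tamane: reached.
zorine: reached.
fenate: reached.
vorine would need fenate and valine (Rx 9), but valine never forms.
Reached: tamane, zorine, and fenate — 3 of the 4.

3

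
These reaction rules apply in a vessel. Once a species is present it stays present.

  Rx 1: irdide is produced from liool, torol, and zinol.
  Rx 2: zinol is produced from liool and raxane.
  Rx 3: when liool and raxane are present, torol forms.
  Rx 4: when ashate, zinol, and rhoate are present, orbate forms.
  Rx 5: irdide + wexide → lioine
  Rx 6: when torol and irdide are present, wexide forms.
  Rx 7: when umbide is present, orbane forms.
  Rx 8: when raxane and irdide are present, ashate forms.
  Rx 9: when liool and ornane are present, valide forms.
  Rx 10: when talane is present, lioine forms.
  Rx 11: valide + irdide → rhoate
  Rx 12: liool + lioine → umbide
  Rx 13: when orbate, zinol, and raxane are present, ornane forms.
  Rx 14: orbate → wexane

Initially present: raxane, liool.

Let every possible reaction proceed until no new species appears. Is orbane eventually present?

Yes

liool and raxane present → torol forms (Rx 3).
liool and raxane present → zinol forms (Rx 2).
liool, torol, and zinol present → irdide forms (Rx 1).
torol and irdide present → wexide forms (Rx 6).
irdide and wexide present → lioine forms (Rx 5).
liool and lioine present → umbide forms (Rx 12).
umbide present → orbane forms (Rx 7).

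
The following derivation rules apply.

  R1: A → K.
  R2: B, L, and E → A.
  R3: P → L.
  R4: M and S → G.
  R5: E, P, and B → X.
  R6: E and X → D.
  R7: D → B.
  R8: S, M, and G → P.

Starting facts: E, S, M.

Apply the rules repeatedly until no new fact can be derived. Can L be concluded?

Yes

From M and S, R4 gives G.
S, M, and G hold, so P follows (R8).
From P, R3 gives L.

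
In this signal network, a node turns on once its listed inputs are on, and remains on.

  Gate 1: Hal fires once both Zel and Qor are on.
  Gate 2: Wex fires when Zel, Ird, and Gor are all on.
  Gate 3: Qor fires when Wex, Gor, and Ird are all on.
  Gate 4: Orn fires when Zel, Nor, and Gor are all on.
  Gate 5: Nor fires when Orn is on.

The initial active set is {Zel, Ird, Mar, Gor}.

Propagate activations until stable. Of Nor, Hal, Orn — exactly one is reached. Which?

Hal

Zel, Ird, and Gor are on, so Wex fires (Gate 2).
Gate 3: Wex, Gor, and Ird on → Qor on.
Gate 1: Zel and Qor on → Hal on.
Nor would need Orn (Gate 5), but Orn never turns on. Orn would need Zel, Nor, and Gor (Gate 4), but Nor never turns on.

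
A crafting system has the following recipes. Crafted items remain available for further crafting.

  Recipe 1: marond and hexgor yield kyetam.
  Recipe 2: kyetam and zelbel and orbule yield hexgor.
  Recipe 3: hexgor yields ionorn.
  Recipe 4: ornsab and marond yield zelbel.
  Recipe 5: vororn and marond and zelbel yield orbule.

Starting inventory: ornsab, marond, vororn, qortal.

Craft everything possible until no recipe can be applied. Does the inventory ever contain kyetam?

No

kyetam would need marond and hexgor (Recipe 1), but hexgor is never obtained.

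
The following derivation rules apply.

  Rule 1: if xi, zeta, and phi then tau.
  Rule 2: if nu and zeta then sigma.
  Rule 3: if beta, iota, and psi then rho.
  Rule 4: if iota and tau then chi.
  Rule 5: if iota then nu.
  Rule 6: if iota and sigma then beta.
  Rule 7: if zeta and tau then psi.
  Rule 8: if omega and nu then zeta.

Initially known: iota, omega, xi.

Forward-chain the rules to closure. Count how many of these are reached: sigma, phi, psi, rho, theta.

iota holds, so nu follows (Rule 5).
From omega and nu, Rule 8 gives zeta.
From nu and zeta, Rule 2 gives sigma.
sigma: reached.
No rule produces phi, and it is not given.
psi would need zeta and tau (Rule 7), but tau is never established.
rho would need beta, iota, and psi (Rule 3), but psi is never established.
No rule produces theta, and it is not given.
Reached: sigma — 1 of the 5.

1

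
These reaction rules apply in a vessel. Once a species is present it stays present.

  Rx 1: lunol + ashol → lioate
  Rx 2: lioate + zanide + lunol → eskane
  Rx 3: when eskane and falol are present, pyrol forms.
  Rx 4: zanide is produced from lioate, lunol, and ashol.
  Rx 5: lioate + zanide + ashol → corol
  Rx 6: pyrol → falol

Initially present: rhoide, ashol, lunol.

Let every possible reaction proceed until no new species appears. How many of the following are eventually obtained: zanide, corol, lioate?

3

lunol and ashol present → lioate forms (Rx 1).
lioate, lunol, and ashol present → zanide forms (Rx 4).
lioate, zanide, and ashol present → corol forms (Rx 5).
zanide: reached.
corol: reached.
lioate: reached.
All 3 are reached.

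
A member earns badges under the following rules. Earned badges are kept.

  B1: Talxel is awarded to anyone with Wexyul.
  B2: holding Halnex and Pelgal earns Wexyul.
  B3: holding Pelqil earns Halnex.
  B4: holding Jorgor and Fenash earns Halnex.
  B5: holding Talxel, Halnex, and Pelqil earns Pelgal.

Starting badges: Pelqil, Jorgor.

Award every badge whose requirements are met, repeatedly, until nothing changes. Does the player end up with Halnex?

With Pelqil, Halnex is earned (B3).

Yes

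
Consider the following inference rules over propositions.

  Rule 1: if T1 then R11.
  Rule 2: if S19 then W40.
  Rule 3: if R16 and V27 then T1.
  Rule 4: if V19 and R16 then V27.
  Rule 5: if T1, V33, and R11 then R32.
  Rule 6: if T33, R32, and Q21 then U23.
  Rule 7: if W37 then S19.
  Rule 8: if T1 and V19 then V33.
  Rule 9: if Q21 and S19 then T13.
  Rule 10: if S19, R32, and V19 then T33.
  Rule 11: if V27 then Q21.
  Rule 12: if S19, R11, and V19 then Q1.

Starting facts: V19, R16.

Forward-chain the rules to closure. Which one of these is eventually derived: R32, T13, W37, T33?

R32

From V19 and R16, Rule 4 gives V27.
From R16 and V27, Rule 3 gives T1.
From T1 and V19, Rule 8 gives V33.
From T1, Rule 1 gives R11.
T1, V33, and R11 hold, so R32 follows (Rule 5).
T33 would need S19, R32, and V19 (Rule 10), but S19 is never established. No rule produces W37, and it is not given. T13 would need Q21 and S19 (Rule 9), but S19 is never established.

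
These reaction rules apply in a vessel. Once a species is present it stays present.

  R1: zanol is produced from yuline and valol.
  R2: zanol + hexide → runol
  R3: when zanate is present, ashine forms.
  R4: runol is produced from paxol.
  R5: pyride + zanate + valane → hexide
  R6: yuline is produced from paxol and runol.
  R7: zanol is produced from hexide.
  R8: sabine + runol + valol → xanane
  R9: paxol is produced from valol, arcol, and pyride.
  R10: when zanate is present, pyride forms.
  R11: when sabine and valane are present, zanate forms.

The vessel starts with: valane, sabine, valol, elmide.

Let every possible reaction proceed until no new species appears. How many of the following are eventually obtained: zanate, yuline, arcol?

sabine and valane present → zanate forms (R11).
zanate: reached.
yuline would need paxol and runol (R6), but paxol never forms.
No rule produces arcol, and it is not given.
Reached: zanate — 1 of the 3.

1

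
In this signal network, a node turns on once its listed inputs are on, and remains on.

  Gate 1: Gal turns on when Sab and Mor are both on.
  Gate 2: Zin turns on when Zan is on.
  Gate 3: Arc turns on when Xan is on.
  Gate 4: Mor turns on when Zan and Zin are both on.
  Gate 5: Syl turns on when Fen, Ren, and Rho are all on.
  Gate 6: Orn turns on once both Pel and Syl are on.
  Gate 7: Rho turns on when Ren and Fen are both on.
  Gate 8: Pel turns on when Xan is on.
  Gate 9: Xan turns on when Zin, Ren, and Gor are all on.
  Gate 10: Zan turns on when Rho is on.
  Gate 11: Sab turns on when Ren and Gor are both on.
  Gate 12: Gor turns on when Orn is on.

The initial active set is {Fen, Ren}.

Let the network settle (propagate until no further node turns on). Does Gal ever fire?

No

Gal would need Sab and Mor (Gate 1), but Sab never turns on.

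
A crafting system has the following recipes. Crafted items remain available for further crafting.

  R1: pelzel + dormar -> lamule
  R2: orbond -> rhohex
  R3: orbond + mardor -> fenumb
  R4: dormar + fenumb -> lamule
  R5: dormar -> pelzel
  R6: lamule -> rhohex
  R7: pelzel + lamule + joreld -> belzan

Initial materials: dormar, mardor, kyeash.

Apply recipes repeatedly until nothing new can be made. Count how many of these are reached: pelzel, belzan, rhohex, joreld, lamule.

3

dormar -> pelzel (R5).
Using R1, pelzel and dormar make lamule.
lamule -> rhohex (R6).
pelzel: reached.
belzan would need pelzel, lamule, and joreld (R7), but joreld is never obtained.
rhohex: reached.
No rule produces joreld, and it is not given.
lamule: reached.
Reached: pelzel, rhohex, and lamule — 3 of the 5.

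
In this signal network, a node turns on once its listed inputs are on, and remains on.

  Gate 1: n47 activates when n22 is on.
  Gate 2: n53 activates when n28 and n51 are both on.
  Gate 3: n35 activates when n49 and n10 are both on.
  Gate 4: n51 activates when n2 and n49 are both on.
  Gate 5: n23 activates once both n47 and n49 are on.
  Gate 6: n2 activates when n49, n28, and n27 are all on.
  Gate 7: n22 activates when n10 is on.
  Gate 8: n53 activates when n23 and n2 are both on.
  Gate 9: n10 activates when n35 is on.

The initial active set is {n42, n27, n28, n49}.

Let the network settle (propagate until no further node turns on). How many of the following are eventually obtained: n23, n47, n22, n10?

n23 would need n47 and n49 (Gate 5), but n47 never turns on.
n47 would need n22 (Gate 1), but n22 never turns on.
n22 would need n10 (Gate 7), but n10 never turns on.
n10 would need n35 (Gate 9), but n35 never turns on.
None of the 4 are reached.

0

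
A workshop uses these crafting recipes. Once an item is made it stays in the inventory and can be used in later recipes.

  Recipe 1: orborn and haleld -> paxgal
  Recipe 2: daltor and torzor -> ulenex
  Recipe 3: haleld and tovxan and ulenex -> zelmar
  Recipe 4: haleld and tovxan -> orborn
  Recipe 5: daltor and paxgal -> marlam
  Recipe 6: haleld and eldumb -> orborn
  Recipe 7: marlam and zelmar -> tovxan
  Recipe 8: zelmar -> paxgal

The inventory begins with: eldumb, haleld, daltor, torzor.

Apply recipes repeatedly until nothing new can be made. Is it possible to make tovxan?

tovxan would need marlam and zelmar (Recipe 7), but zelmar is never obtained.

No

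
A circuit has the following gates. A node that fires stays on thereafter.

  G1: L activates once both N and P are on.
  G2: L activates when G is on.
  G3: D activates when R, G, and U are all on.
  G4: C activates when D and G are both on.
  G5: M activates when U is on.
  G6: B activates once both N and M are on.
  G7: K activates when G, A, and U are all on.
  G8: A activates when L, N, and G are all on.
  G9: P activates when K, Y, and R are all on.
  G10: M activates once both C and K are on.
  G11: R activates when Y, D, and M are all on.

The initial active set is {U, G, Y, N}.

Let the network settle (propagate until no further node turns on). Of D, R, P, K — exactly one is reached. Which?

G is on, so L activates (G2).
G8: L, N, and G on → A on.
G, A, and U are on, so K activates (G7).
D would need R, G, and U (G3), but R never turns on. R would need Y, D, and M (G11), but D never turns on. P would need K, Y, and R (G9), but R never turns on.

K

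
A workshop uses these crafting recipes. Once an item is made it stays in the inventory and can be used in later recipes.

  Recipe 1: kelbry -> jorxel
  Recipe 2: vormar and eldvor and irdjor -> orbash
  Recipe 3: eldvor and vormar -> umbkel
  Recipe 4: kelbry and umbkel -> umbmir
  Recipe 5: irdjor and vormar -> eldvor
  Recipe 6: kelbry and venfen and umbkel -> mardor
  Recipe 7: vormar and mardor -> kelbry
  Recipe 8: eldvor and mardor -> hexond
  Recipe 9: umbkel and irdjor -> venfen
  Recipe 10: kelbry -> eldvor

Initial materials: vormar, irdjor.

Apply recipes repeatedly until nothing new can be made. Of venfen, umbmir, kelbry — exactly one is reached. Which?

irdjor and vormar -> eldvor (Recipe 5).
eldvor and vormar -> umbkel (Recipe 3).
umbkel and irdjor -> venfen (Recipe 9).
kelbry would need vormar and mardor (Recipe 7), but mardor is never obtained. umbmir would need kelbry and umbkel (Recipe 4), but kelbry is never obtained.

venfen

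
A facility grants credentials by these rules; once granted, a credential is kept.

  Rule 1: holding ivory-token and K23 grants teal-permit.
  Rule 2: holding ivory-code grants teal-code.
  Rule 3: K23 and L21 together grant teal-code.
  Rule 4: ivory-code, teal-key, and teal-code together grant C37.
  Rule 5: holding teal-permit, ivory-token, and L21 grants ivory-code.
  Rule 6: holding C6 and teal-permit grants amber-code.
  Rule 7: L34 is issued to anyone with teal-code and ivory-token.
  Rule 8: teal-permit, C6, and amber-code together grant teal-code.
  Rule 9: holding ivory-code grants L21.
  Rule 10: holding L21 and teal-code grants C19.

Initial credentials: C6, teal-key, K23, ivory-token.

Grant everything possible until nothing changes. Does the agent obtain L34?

Yes

Holding ivory-token and K23 grants teal-permit (Rule 1).
Holding C6 and teal-permit grants amber-code (Rule 6).
Holding teal-permit, C6, and amber-code grants teal-code (Rule 8).
Holding teal-code and ivory-token grants L34 (Rule 7).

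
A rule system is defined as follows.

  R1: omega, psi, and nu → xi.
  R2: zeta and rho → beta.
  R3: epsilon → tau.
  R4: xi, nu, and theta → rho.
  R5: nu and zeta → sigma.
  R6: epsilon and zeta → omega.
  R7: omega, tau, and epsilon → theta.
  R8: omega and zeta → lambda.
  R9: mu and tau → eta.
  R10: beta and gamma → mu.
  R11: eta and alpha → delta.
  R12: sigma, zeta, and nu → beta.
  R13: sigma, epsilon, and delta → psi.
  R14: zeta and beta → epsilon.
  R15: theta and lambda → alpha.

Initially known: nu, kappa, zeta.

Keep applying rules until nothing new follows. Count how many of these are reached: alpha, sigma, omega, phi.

From nu and zeta, R5 gives sigma.
sigma, zeta, and nu hold, so beta follows (R12).
From zeta and beta, R14 gives epsilon.
From epsilon, R3 gives tau.
epsilon and zeta hold, so omega follows (R6).
From omega, tau, and epsilon, R7 gives theta.
From omega and zeta, R8 gives lambda.
theta and lambda hold, so alpha follows (R15).
alpha: reached.
sigma: reached.
omega: reached.
No rule produces phi, and it is not given.
Reached: alpha, sigma, and omega — 3 of the 4.

3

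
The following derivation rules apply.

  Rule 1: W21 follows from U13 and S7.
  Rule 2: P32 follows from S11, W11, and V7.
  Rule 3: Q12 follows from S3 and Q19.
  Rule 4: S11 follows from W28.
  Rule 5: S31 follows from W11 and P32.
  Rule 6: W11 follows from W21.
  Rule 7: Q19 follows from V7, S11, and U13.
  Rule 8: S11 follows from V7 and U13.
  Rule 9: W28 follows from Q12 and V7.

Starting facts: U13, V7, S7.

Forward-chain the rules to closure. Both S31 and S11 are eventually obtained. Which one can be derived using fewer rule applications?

S11: From V7 and U13, Rule 8 gives S11. [1 rule application]
S31: From U13 and S7, Rule 1 gives W21. From V7 and U13, Rule 8 gives S11. From W21, Rule 6 gives W11. S11, W11, and V7 hold, so P32 follows (Rule 2). W11 and P32 hold, so S31 follows (Rule 5). [5 rule applications]
S11 needs fewer.

S11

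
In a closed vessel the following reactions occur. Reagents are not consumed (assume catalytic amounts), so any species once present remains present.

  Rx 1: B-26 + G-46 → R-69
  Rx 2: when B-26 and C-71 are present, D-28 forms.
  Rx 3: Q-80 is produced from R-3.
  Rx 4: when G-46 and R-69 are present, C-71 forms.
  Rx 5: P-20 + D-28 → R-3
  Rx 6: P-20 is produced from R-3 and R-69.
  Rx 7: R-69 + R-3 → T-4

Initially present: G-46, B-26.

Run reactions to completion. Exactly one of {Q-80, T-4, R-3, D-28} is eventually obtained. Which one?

B-26 and G-46 present → R-69 forms (Rx 1).
G-46 and R-69 present → C-71 forms (Rx 4).
B-26 and C-71 present → D-28 forms (Rx 2).
T-4 would need R-69 and R-3 (Rx 7), but R-3 never forms. Q-80 would need R-3 (Rx 3), but R-3 never forms. R-3 would need P-20 and D-28 (Rx 5), but P-20 never forms.

D-28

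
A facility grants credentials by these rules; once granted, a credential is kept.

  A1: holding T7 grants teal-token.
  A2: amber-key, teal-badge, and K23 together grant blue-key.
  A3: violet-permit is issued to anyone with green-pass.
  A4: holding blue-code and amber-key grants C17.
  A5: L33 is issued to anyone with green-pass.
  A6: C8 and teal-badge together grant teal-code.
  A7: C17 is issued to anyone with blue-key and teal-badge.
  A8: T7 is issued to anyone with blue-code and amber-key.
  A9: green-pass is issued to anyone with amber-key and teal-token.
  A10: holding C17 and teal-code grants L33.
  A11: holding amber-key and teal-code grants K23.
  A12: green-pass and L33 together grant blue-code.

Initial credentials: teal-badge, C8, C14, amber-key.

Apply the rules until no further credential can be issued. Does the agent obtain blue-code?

blue-code would need green-pass and L33 (A12), but green-pass is never granted.

No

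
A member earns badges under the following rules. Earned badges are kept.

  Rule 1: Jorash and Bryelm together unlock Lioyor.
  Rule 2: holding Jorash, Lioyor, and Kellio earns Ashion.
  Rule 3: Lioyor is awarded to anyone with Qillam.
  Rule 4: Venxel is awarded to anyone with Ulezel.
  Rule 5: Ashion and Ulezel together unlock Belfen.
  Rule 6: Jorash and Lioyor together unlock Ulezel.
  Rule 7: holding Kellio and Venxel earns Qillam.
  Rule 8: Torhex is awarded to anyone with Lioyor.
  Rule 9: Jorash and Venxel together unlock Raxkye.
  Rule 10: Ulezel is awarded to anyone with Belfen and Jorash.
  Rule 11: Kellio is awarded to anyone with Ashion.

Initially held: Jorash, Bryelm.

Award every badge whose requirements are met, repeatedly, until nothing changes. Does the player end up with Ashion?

No

Ashion would need Jorash, Lioyor, and Kellio (Rule 2), but Kellio is never earned.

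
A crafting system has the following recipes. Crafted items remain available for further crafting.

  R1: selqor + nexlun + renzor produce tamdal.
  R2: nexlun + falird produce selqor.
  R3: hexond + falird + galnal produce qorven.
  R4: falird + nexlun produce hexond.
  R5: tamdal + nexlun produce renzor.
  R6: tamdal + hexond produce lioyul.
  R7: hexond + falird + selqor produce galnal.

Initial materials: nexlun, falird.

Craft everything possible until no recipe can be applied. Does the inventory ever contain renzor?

renzor would need tamdal and nexlun (R5), but tamdal is never obtained.

No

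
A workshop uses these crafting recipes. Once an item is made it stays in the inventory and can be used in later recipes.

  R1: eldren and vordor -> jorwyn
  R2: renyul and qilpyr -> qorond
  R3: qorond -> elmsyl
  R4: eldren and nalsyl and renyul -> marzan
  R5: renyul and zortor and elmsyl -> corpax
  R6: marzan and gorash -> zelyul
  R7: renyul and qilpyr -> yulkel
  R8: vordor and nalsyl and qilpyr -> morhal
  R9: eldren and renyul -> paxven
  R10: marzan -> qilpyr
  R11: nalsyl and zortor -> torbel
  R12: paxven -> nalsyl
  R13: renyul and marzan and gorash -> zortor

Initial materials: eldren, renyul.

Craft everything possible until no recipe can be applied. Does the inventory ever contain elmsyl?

Using R9, eldren and renyul make paxven.
paxven -> nalsyl (R12).
eldren and nalsyl and renyul -> marzan (R4).
marzan -> qilpyr (R10).
renyul and qilpyr -> qorond (R2).
qorond -> elmsyl (R3).

Yes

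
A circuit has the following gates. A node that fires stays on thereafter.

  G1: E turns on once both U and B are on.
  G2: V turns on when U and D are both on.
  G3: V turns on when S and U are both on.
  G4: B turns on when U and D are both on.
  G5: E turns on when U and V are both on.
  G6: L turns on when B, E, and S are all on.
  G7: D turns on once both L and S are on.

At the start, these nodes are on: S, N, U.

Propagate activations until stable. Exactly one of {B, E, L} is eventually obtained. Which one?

G3: S and U on → V on.
G5: U and V on → E on.
L would need B, E, and S (G6), but B never turns on. B would need U and D (G4), but D never turns on.

E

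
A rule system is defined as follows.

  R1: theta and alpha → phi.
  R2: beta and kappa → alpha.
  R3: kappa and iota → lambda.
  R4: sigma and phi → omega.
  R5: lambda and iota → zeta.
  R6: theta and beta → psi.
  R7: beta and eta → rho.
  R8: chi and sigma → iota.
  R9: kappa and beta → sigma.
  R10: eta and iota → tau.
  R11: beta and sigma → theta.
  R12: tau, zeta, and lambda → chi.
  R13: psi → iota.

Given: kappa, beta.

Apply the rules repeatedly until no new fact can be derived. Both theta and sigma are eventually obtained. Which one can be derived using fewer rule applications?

sigma: kappa and beta hold, so sigma follows (R9). [1 rule application]
theta: From kappa and beta, R9 gives sigma. From beta and sigma, R11 gives theta. [2 rule applications]
sigma needs fewer.

sigma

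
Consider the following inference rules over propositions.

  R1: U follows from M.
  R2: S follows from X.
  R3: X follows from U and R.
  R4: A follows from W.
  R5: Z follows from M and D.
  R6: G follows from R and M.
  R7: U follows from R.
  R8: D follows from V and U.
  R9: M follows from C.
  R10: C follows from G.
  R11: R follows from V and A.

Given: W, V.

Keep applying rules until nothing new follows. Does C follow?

No

C would need G (R10), but G is never established.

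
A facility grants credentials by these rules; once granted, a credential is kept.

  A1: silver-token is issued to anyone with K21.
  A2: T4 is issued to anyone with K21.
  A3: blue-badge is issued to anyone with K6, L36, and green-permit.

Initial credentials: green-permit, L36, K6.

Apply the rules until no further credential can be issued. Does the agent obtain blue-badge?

Holding K6, L36, and green-permit grants blue-badge (A3).

Yes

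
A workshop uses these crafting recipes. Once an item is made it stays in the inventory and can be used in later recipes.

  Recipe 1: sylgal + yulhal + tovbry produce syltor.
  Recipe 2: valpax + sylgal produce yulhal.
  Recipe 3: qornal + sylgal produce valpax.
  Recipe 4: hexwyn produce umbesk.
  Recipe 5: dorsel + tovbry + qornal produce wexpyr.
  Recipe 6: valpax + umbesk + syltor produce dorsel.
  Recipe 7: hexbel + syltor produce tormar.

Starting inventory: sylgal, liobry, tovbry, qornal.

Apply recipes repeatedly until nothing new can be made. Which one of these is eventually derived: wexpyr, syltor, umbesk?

syltor

Using Recipe 3, qornal and sylgal make valpax.
valpax + sylgal → yulhal (Recipe 2).
sylgal + yulhal + tovbry → syltor (Recipe 1).
umbesk would need hexwyn (Recipe 4), but hexwyn is never obtained. wexpyr would need dorsel, tovbry, and qornal (Recipe 5), but dorsel is never obtained.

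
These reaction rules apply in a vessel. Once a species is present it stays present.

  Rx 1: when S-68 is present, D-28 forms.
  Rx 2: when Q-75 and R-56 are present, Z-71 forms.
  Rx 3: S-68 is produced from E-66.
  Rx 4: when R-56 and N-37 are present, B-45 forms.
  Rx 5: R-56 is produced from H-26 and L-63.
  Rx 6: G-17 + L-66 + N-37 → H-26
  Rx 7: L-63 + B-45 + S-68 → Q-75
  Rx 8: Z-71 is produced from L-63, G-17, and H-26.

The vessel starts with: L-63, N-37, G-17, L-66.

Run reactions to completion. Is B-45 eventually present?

Yes

G-17, L-66, and N-37 present → H-26 forms (Rx 6).
H-26 and L-63 present → R-56 forms (Rx 5).
R-56 and N-37 present → B-45 forms (Rx 4).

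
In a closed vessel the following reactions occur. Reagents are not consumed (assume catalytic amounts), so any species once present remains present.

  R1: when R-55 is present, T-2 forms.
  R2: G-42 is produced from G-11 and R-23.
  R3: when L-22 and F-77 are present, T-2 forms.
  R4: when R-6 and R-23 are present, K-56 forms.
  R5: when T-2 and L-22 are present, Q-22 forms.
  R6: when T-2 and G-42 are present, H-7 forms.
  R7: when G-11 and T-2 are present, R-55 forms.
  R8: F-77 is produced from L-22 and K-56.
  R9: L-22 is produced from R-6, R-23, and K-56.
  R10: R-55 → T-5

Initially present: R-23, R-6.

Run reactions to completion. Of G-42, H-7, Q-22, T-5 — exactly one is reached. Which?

Q-22

R-6 and R-23 present → K-56 forms (R4).
R-6, R-23, and K-56 present → L-22 forms (R9).
L-22 and K-56 present → F-77 forms (R8).
L-22 and F-77 present → T-2 forms (R3).
T-2 and L-22 present → Q-22 forms (R5).
T-5 would need R-55 (R10), but R-55 never forms. G-42 would need G-11 and R-23 (R2), but G-11 never forms. H-7 would need T-2 and G-42 (R6), but G-42 never forms.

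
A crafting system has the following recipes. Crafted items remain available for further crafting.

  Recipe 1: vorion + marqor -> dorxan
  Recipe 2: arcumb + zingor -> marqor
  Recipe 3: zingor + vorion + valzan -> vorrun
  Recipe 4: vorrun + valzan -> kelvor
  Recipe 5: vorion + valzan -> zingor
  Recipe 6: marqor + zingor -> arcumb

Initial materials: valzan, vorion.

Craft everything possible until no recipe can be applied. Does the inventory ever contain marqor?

No

marqor would need arcumb and zingor (Recipe 2), but arcumb is never obtained.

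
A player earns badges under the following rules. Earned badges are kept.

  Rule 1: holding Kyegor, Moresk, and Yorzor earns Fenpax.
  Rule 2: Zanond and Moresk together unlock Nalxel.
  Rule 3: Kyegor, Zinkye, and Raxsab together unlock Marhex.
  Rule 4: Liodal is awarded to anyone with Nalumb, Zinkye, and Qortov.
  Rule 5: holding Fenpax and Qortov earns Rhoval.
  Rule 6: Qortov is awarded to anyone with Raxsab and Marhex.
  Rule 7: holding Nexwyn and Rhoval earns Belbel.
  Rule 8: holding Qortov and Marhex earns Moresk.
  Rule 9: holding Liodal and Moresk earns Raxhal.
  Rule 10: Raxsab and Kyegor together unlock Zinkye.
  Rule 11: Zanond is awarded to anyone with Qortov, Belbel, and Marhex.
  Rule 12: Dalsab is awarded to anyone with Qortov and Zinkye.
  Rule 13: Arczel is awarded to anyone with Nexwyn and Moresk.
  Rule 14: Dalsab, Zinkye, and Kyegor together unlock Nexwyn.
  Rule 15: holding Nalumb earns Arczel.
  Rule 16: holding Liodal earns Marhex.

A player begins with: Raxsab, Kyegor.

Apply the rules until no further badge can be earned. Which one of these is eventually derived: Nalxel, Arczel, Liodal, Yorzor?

With Raxsab and Kyegor, Zinkye is earned (Rule 10).
With Kyegor, Zinkye, and Raxsab, Marhex is earned (Rule 3).
With Raxsab and Marhex, Qortov is earned (Rule 6).
With Qortov and Marhex, Moresk is earned (Rule 8).
With Qortov and Zinkye, Dalsab is earned (Rule 12).
With Dalsab, Zinkye, and Kyegor, Nexwyn is earned (Rule 14).
With Nexwyn and Moresk, Arczel is earned (Rule 13).
Nalxel would need Zanond and Moresk (Rule 2), but Zanond is never earned. Liodal would need Nalumb, Zinkye, and Qortov (Rule 4), but Nalumb is never earned. No rule produces Yorzor, and it is not given.

Arczel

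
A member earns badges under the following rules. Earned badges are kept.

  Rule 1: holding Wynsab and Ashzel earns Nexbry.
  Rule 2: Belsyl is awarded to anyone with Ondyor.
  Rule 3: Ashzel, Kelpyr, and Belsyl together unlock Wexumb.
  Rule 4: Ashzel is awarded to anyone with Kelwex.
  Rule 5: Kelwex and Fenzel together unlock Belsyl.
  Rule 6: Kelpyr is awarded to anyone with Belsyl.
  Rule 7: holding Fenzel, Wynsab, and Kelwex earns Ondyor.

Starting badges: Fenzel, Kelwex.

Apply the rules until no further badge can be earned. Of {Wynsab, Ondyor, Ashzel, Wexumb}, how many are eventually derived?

With Kelwex and Fenzel, Belsyl is earned (Rule 5).
With Kelwex, Ashzel is earned (Rule 4).
With Belsyl, Kelpyr is earned (Rule 6).
With Ashzel, Kelpyr, and Belsyl, Wexumb is earned (Rule 3).
No rule produces Wynsab, and it is not given.
Ondyor would need Fenzel, Wynsab, and Kelwex (Rule 7), but Wynsab is never earned.
Ashzel: reached.
Wexumb: reached.
Reached: Ashzel and Wexumb — 2 of the 4.

2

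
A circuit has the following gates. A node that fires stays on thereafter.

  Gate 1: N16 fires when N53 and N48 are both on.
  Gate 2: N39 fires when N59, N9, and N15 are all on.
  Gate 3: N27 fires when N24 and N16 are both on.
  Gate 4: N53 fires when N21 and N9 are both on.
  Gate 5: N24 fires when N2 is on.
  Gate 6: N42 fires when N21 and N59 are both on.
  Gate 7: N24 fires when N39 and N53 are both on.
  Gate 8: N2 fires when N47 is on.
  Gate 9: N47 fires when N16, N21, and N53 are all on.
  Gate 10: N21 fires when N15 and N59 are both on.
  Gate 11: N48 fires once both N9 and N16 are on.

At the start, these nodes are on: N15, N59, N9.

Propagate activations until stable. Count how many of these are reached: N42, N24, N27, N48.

Gate 2: N59, N9, and N15 on → N39 on.
N15 and N59 are on, so N21 fires (Gate 10).
N21 and N59 are on, so N42 fires (Gate 6).
Gate 4: N21 and N9 on → N53 on.
N39 and N53 are on, so N24 fires (Gate 7).
N42: reached.
N24: reached.
N27 would need N24 and N16 (Gate 3), but N16 never turns on.
N48 would need N9 and N16 (Gate 11), but N16 never turns on.
Reached: N42 and N24 — 2 of the 4.

2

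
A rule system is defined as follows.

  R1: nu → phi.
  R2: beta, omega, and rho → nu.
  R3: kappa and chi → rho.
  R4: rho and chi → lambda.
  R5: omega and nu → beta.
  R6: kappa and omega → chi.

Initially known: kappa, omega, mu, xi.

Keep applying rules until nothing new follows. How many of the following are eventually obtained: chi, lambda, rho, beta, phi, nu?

3

kappa and omega hold, so chi follows (R6).
From kappa and chi, R3 gives rho.
rho and chi hold, so lambda follows (R4).
chi: reached.
lambda: reached.
rho: reached.
beta would need omega and nu (R5), but nu is never established.
phi would need nu (R1), but nu is never established.
nu would need beta, omega, and rho (R2), but beta is never established.
Reached: chi, lambda, and rho — 3 of the 6.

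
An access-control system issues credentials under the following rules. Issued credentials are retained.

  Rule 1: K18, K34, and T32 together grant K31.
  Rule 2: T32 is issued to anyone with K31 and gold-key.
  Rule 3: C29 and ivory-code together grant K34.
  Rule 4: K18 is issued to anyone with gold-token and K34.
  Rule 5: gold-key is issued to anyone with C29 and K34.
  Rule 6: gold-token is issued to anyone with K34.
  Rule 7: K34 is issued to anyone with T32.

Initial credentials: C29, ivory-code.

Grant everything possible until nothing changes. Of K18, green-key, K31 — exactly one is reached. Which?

K18

Holding C29 and ivory-code grants K34 (Rule 3).
Holding K34 grants gold-token (Rule 6).
Holding gold-token and K34 grants K18 (Rule 4).
No rule produces green-key, and it is not given. K31 would need K18, K34, and T32 (Rule 1), but T32 is never granted.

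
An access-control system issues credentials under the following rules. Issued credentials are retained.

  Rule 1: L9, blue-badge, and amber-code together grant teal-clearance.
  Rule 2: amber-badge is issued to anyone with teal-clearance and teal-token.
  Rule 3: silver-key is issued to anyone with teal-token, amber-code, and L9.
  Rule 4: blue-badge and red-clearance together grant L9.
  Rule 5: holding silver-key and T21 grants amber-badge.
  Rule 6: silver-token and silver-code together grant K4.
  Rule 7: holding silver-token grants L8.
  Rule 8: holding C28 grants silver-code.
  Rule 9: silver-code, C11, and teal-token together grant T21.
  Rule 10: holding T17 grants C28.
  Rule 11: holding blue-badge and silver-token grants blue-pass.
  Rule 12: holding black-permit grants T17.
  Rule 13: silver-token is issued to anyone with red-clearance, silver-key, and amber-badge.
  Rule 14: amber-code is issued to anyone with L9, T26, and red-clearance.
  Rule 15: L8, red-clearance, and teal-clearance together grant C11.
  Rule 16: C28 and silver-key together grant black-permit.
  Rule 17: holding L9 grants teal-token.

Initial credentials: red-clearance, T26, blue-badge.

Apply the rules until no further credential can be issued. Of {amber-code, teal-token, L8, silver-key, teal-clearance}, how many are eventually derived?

5

Holding blue-badge and red-clearance grants L9 (Rule 4).
Holding L9, T26, and red-clearance grants amber-code (Rule 14).
Holding L9 grants teal-token (Rule 17).
Holding L9, blue-badge, and amber-code grants teal-clearance (Rule 1).
Holding teal-token, amber-code, and L9 grants silver-key (Rule 3).
Holding teal-clearance and teal-token grants amber-badge (Rule 2).
Holding red-clearance, silver-key, and amber-badge grants silver-token (Rule 13).
Holding silver-token grants L8 (Rule 7).
amber-code: reached.
teal-token: reached.
L8: reached.
silver-key: reached.
teal-clearance: reached.
All 5 are reached.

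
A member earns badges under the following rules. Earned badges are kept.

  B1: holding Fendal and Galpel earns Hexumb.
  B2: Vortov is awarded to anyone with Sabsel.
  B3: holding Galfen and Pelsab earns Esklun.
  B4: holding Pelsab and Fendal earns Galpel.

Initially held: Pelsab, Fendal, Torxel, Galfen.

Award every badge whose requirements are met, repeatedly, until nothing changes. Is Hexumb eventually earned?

Yes

With Pelsab and Fendal, Galpel is earned (B4).
With Fendal and Galpel, Hexumb is earned (B1).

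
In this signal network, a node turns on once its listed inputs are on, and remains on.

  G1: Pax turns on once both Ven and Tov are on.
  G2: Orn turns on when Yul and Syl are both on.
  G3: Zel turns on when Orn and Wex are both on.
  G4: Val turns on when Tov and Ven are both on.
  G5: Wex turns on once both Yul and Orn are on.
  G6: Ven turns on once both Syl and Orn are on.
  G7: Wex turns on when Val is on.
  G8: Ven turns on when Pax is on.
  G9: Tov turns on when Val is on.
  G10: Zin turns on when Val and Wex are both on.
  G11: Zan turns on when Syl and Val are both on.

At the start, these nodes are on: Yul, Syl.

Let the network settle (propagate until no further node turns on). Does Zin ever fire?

Zin would need Val and Wex (G10), but Val never turns on.

No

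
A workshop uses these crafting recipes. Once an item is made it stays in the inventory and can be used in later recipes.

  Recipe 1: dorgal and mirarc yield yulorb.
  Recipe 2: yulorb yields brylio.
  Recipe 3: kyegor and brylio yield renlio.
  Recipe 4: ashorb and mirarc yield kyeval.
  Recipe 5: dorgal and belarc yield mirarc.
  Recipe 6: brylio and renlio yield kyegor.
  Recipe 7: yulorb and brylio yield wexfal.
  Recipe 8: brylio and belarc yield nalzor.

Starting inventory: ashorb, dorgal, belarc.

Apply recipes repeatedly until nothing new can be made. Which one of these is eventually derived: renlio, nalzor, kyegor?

dorgal and belarc → mirarc (Recipe 5).
dorgal and mirarc → yulorb (Recipe 1).
yulorb → brylio (Recipe 2).
brylio and belarc → nalzor (Recipe 8).
kyegor would need brylio and renlio (Recipe 6), but renlio is never obtained. renlio would need kyegor and brylio (Recipe 3), but kyegor is never obtained.

nalzor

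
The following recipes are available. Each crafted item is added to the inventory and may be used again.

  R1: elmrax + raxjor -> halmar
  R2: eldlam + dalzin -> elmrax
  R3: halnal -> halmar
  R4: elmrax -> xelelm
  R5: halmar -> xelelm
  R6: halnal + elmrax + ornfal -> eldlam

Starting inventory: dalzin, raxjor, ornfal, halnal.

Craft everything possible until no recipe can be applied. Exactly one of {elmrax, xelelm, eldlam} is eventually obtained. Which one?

halnal -> halmar (R3).
halmar -> xelelm (R5).
eldlam would need halnal, elmrax, and ornfal (R6), but elmrax is never obtained. elmrax would need eldlam and dalzin (R2), but eldlam is never obtained.

xelelm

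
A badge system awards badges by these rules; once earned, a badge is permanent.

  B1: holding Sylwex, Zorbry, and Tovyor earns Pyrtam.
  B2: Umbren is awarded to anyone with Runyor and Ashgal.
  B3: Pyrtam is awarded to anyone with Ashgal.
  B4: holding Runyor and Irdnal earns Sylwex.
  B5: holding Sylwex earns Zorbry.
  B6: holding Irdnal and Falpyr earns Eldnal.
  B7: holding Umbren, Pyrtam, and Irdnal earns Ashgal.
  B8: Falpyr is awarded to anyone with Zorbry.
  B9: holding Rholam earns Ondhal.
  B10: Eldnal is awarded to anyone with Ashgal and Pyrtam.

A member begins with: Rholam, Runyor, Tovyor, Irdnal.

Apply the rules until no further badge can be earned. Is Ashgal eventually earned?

No

Ashgal would need Umbren, Pyrtam, and Irdnal (B7), but Umbren is never earned.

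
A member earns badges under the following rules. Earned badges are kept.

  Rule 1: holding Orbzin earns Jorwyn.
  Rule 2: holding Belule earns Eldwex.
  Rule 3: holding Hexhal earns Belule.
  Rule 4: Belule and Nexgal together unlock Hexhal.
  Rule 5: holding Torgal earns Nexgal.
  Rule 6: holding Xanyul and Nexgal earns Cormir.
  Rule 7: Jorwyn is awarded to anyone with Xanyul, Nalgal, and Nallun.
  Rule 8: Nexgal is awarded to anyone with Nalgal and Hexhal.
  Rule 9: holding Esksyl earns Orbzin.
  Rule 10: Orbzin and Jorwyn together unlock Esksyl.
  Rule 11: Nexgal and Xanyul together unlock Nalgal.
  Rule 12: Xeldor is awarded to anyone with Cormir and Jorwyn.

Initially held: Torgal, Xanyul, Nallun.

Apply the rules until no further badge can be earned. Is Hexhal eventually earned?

No

Hexhal would need Belule and Nexgal (Rule 4), but Belule is never earned.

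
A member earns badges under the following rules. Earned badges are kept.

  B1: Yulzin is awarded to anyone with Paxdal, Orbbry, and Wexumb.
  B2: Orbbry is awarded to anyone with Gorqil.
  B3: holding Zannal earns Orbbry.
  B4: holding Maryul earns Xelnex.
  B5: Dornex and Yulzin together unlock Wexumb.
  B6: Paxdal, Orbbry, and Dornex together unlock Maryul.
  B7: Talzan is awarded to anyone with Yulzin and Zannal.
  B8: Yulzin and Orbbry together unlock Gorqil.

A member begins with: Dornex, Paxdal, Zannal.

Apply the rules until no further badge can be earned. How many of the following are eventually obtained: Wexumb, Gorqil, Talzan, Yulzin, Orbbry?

With Zannal, Orbbry is earned (B3).
Wexumb would need Dornex and Yulzin (B5), but Yulzin is never earned.
Gorqil would need Yulzin and Orbbry (B8), but Yulzin is never earned.
Talzan would need Yulzin and Zannal (B7), but Yulzin is never earned.
Yulzin would need Paxdal, Orbbry, and Wexumb (B1), but Wexumb is never earned.
Orbbry: reached.
Reached: Orbbry — 1 of the 5.

1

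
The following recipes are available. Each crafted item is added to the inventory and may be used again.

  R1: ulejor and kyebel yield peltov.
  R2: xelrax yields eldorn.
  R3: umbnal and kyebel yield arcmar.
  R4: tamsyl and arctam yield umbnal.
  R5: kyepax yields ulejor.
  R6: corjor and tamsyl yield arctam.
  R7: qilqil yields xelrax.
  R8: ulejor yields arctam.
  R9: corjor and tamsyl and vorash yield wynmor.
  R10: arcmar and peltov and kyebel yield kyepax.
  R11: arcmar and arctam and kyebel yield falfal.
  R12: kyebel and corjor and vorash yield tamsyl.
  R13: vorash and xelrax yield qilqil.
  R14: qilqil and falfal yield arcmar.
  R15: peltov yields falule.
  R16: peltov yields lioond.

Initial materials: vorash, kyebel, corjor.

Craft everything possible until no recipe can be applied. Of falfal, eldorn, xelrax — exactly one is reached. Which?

falfal

kyebel and corjor and vorash → tamsyl (R12).
Using R6, corjor and tamsyl make arctam.
Using R4, tamsyl and arctam make umbnal.
umbnal and kyebel → arcmar (R3).
arcmar and arctam and kyebel → falfal (R11).
xelrax would need qilqil (R7), but qilqil is never obtained. eldorn would need xelrax (R2), but xelrax is never obtained.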